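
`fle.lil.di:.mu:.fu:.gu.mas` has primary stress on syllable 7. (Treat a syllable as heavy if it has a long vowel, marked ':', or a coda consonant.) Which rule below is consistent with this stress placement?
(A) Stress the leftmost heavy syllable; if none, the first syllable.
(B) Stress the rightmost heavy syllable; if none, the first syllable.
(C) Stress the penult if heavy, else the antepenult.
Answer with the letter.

B

Rule A → syllable 2 (observed: 7).
Rule B → syllable 7 ✓.
Rule C → syllable 5 (observed: 7).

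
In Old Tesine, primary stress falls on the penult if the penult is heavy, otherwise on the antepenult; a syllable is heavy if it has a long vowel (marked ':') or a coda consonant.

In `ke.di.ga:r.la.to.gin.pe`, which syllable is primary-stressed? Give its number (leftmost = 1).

6

Weights: 5 to L, 6 gin H, 7 pe L.
The penult (syllable 6, gin) is heavy, so it takes stress.
Primary stress: syllable 6 → ke.di.ga:r.la.to.ˈgin.pe.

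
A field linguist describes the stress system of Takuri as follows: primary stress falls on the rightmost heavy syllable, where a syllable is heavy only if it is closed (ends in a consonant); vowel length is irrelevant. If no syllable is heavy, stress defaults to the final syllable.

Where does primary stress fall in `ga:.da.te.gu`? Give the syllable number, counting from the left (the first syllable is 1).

4

Weights: 1 ga: L, 2 da L, 3 te L, 4 gu L.
No heavy syllable in the domain; default to the final syllable = syllable 4.
Primary stress: syllable 4 → ga:.da.te.ˈgu.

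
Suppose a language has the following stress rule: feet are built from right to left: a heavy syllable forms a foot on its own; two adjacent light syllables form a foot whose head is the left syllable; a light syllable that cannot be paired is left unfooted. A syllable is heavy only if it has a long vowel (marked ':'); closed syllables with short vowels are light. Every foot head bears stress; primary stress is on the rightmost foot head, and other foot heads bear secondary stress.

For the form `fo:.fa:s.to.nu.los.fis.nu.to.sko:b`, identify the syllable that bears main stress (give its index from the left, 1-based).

Weights: 1 fo: H, 2 fa:s H, 3 to L, 4 nu L, 5 los L, 6 fis L, 7 nu L, 8 to L, 9 sko:b H.
Parse right to left (heavy = foot alone; LL = one foot; stranded L unfooted): (ˈfo:) (ˈfa:s) (ˈto.nu) (ˈlos.fis) (ˈnu.to) (ˈsko:b).
Foot heads: 1, 2, 3, 5, 7, 9.
Primary stress on the rightmost head = syllable 9.
Primary stress: syllable 9 → fo:.fa:s.to.nu.los.fis.nu.to.ˈsko:b.

9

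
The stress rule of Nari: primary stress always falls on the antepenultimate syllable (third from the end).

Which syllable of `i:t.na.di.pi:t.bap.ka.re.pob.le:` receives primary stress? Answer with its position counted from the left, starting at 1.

The word has 9 syllables; the antepenultimate syllable (third from the end) is syllable 7 (re).
Primary stress: syllable 7 → i:t.na.di.pi:t.bap.ka.ˈre.pob.le:.

7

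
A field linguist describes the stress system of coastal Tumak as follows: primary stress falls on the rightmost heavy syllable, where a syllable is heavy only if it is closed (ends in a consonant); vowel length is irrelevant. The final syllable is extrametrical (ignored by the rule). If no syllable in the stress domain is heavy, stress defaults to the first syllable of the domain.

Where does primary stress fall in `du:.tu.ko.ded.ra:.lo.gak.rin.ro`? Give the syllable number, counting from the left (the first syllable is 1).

The final syllable (9, ro) is extrametrical; the stress domain is syllables 1–8.
Weights: 1 du: L, 2 tu L, 3 ko L, 4 ded H, 5 ra: L, 6 lo L, 7 gak H, 8 rin H.
Heavy syllables in the domain: 4, 7, 8. The rightmost is syllable 8 (rin).
Primary stress: syllable 8 → du:.tu.ko.ded.ra:.lo.gak.ˈrin.ro.

8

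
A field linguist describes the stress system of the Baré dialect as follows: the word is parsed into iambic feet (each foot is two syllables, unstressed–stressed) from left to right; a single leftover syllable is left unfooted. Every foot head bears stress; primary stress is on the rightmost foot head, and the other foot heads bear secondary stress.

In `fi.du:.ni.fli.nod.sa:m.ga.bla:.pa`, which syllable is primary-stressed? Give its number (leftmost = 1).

Parse left to right into iambic (σˈσ) feet: (fi.ˈdu:) (ni.ˈfli) (nod.ˈsa:m) (ga.ˈbla:) pa. Syllable 9 is left unfooted.
Foot heads (stressed positions): 2, 4, 6, 8.
End Rule Rightmost: primary stress on the rightmost head = syllable 8.
Primary stress: syllable 8 → fi.du:.ni.fli.nod.sa:m.ga.ˈbla:.pa.

8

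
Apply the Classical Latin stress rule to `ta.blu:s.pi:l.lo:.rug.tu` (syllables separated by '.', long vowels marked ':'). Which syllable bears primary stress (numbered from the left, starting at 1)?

Classical Latin: stress the penult if heavy (long vowel or closed), else the antepenult.
Weights: 4 lo: H, 5 rug H, 6 tu L.
The penult (syllable 5, rug) is heavy, so it takes stress.
Stress on syllable 5: ta.blu:s.pi:l.lo:.ˈrug.tu.

5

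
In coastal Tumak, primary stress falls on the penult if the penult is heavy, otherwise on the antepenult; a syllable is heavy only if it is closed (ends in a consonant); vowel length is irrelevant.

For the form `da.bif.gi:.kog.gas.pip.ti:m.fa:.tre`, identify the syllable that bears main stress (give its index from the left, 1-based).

7

Weights: 7 ti:m H, 8 fa: L, 9 tre L.
The penult (syllable 8, fa:) is light, so stress falls on the antepenult (syllable 7, ti:m).
Primary stress: syllable 7 → da.bif.gi:.kog.gas.pip.ˈti:m.fa:.tre.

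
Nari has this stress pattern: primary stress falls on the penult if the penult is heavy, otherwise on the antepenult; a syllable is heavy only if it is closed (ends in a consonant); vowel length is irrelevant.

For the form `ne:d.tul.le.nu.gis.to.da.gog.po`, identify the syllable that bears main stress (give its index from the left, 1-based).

Weights: 7 da L, 8 gog H, 9 po L.
The penult (syllable 8, gog) is heavy, so it takes stress.
Primary stress: syllable 8 → ne:d.tul.le.nu.gis.to.da.ˈgog.po.

8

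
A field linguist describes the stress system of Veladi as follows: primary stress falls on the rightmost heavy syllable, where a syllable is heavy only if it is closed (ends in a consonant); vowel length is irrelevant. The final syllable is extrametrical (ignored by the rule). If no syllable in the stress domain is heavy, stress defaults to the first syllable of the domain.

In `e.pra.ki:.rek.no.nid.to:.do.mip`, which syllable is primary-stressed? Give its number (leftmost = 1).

The final syllable (9, mip) is extrametrical; the stress domain is syllables 1–8.
Weights: 1 e L, 2 pra L, 3 ki: L, 4 rek H, 5 no L, 6 nid H, 7 to: L, 8 do L.
Heavy syllables in the domain: 4, 6. The rightmost is syllable 6 (nid).
Primary stress: syllable 6 → e.pra.ki:.rek.no.ˈnid.to:.do.mip.

6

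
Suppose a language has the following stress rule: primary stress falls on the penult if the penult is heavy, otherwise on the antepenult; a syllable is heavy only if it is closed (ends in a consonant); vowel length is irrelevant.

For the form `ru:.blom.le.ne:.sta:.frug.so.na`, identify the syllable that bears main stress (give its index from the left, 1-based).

Weights: 6 frug H, 7 so L, 8 na L.
The penult (syllable 7, so) is light, so stress falls on the antepenult (syllable 6, frug).
Primary stress: syllable 6 → ru:.blom.le.ne:.sta:.ˈfrug.so.na.

6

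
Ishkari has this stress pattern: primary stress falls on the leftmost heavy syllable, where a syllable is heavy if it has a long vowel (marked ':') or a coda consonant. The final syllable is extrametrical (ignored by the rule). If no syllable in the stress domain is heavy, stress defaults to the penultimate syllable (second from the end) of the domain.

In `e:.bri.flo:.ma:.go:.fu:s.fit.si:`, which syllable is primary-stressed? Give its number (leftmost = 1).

The final syllable (8, si:) is extrametrical; the stress domain is syllables 1–7.
Weights: 1 e: H, 2 bri L, 3 flo: H, 4 ma: H, 5 go: H, 6 fu:s H, 7 fit H.
Heavy syllables in the domain: 1, 3, 4, 5, 6, 7. The leftmost is syllable 1 (e:).
Primary stress: syllable 1 → ˈe:.bri.flo:.ma:.go:.fu:s.fit.si:.

1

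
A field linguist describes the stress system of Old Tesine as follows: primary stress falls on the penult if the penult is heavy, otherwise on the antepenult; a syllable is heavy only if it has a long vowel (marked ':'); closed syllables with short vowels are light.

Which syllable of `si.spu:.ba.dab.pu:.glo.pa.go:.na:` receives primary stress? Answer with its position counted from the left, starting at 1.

8

Weights: 7 pa L, 8 go: H, 9 na: H.
The penult (syllable 8, go:) is heavy, so it takes stress.
Primary stress: syllable 8 → si.spu:.ba.dab.pu:.glo.pa.ˈgo:.na:.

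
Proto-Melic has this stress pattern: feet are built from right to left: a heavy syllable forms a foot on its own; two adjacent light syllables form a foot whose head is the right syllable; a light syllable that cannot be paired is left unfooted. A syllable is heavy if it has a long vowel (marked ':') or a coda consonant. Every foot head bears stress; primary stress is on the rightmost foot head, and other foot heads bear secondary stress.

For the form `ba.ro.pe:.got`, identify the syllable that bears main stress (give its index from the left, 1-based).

Weights: 1 ba L, 2 ro L, 3 pe: H, 4 got H.
Parse right to left (heavy = foot alone; LL = one foot; stranded L unfooted): (ba.ˈro) (ˈpe:) (ˈgot).
Foot heads: 2, 3, 4.
Primary stress on the rightmost head = syllable 4.
Primary stress: syllable 4 → ba.ro.pe:.ˈgot.

4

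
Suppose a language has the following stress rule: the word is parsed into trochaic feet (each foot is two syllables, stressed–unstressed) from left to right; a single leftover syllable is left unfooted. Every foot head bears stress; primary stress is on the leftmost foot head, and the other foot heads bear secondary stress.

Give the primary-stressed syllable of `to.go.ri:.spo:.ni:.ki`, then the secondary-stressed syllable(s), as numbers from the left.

Parse left to right into trochaic (ˈσσ) feet: (ˈto.go) (ˈri:.spo:) (ˈni:.ki).
Foot heads (stressed positions): 1, 3, 5.
End Rule Leftmost: primary stress on the leftmost head = syllable 1.
Secondary stress on 3, 5: ˈto.go.ˌri:.spo:.ˌni:.ki.

primary 1, secondary 3, 5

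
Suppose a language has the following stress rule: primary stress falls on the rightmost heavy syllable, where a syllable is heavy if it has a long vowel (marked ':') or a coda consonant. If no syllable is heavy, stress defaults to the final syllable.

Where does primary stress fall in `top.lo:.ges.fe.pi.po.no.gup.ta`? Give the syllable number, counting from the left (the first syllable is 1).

8

Weights: 1 top H, 2 lo: H, 3 ges H, 4 fe L, 5 pi L, 6 po L, 7 no L, 8 gup H, 9 ta L.
Heavy syllables in the domain: 1, 2, 3, 8. The rightmost is syllable 8 (gup).
Primary stress: syllable 8 → top.lo:.ges.fe.pi.po.no.ˈgup.ta.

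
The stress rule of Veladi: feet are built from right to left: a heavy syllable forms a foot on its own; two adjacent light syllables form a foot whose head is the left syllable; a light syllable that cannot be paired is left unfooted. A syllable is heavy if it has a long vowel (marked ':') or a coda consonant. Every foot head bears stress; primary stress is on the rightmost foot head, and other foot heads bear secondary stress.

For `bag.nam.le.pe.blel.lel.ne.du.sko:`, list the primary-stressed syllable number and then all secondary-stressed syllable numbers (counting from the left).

primary 9, secondary 1, 2, 3, 5, 6, 7

Weights: 1 bag H, 2 nam H, 3 le L, 4 pe L, 5 blel H, 6 lel H, 7 ne L, 8 du L, 9 sko: H.
Parse right to left (heavy = foot alone; LL = one foot; stranded L unfooted): (ˈbag) (ˈnam) (ˈle.pe) (ˈblel) (ˈlel) (ˈne.du) (ˈsko:).
Foot heads: 1, 2, 3, 5, 6, 7, 9.
Primary stress on the rightmost head = syllable 9.
Secondary stress on 1, 2, 3, 5, 6, 7: ˌbag.ˌnam.ˌle.pe.ˌblel.ˌlel.ˌne.du.ˈsko:.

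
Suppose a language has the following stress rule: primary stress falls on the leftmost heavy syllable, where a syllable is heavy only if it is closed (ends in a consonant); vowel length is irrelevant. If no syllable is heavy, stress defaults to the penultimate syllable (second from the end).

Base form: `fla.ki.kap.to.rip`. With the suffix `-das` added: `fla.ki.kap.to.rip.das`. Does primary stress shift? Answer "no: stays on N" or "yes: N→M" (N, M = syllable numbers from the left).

no: stays on 3

Base `fla.ki.kap.to.rip` (5 syllables):
  Weights: 1 fla L, 2 ki L, 3 kap H, 4 to L, 5 rip H.
  Heavy syllables in the domain: 3, 5. The leftmost is syllable 3 (kap).
  → primary stress on syllable 3.
Suffixed `fla.ki.kap.to.rip.das` (6 syllables):
  Weights: 1 fla L, 2 ki L, 3 kap H, 4 to L, 5 rip H, 6 das H.
  Heavy syllables in the domain: 3, 5, 6. The leftmost is syllable 3 (kap).
  → primary stress on syllable 3.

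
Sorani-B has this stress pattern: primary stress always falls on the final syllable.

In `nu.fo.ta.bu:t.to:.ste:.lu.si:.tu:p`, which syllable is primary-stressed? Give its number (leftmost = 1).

9

The word has 9 syllables; the final syllable is syllable 9 (tu:p).
Primary stress: syllable 9 → nu.fo.ta.bu:t.to:.ste:.lu.si:.ˈtu:p.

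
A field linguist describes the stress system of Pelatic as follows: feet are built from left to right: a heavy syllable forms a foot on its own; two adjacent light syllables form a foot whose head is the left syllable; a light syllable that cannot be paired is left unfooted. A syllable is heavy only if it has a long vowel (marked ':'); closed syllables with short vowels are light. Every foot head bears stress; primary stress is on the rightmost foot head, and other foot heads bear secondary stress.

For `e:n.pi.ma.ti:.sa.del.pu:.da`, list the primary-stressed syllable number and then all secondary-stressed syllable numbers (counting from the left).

primary 7, secondary 1, 2, 4, 5

Weights: 1 e:n H, 2 pi L, 3 ma L, 4 ti: H, 5 sa L, 6 del L, 7 pu: H, 8 da L.
Parse left to right (heavy = foot alone; LL = one foot; stranded L unfooted): (ˈe:n) (ˈpi.ma) (ˈti:) (ˈsa.del) (ˈpu:) da.
Foot heads: 1, 2, 4, 5, 7.
Primary stress on the rightmost head = syllable 7.
Secondary stress on 1, 2, 4, 5: ˌe:n.ˌpi.ma.ˌti:.ˌsa.del.ˈpu:.da.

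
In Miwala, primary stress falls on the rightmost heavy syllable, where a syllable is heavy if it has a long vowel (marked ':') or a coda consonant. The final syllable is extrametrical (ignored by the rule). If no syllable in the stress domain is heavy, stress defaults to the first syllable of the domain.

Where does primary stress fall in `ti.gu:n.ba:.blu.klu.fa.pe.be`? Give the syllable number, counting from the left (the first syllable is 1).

3

The final syllable (8, be) is extrametrical; the stress domain is syllables 1–7.
Weights: 1 ti L, 2 gu:n H, 3 ba: H, 4 blu L, 5 klu L, 6 fa L, 7 pe L.
Heavy syllables in the domain: 2, 3. The rightmost is syllable 3 (ba:).
Primary stress: syllable 3 → ti.gu:n.ˈba:.blu.klu.fa.pe.be.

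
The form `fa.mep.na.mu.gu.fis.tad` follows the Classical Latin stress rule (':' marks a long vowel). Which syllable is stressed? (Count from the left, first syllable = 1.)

Classical Latin: stress the penult if heavy (long vowel or closed), else the antepenult.
Weights: 5 gu L, 6 fis H, 7 tad H.
The penult (syllable 6, fis) is heavy, so it takes stress.
Stress on syllable 6: fa.mep.na.mu.gu.ˈfis.tad.

6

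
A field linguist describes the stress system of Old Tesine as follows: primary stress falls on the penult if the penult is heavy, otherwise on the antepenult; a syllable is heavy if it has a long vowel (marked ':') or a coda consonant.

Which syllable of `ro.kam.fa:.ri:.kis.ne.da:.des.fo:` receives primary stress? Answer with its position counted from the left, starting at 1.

Weights: 7 da: H, 8 des H, 9 fo: H.
The penult (syllable 8, des) is heavy, so it takes stress.
Primary stress: syllable 8 → ro.kam.fa:.ri:.kis.ne.da:.ˈdes.fo:.

8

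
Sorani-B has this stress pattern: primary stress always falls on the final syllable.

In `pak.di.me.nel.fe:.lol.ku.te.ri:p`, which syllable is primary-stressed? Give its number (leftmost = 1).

9

The word has 9 syllables; the final syllable is syllable 9 (ri:p).
Primary stress: syllable 9 → pak.di.me.nel.fe:.lol.ku.te.ˈri:p.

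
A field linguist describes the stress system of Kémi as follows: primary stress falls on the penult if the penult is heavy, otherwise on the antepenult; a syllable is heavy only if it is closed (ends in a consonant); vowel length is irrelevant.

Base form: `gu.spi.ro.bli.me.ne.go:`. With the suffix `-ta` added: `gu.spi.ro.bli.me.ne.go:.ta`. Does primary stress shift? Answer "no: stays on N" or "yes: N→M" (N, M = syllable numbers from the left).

Base `gu.spi.ro.bli.me.ne.go:` (7 syllables):
  Weights: 5 me L, 6 ne L, 7 go: L.
  The penult (syllable 6, ne) is light, so stress falls on the antepenult (syllable 5, me).
  → primary stress on syllable 5.
Suffixed `gu.spi.ro.bli.me.ne.go:.ta` (8 syllables):
  Weights: 6 ne L, 7 go: L, 8 ta L.
  The penult (syllable 7, go:) is light, so stress falls on the antepenult (syllable 6, ne).
  → primary stress on syllable 6.

yes: 5→6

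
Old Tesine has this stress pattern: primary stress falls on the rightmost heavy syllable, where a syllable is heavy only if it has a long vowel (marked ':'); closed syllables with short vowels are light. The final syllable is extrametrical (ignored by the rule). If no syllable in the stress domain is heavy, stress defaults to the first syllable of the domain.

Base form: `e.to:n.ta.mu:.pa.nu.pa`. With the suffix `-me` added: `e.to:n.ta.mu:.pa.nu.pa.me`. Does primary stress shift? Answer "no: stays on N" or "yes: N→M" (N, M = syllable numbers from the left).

Base `e.to:n.ta.mu:.pa.nu.pa` (7 syllables):
  The final syllable (7, pa) is extrametrical; the stress domain is syllables 1–6.
  Weights: 1 e L, 2 to:n H, 3 ta L, 4 mu: H, 5 pa L, 6 nu L.
  Heavy syllables in the domain: 2, 4. The rightmost is syllable 4 (mu:).
  → primary stress on syllable 4.
Suffixed `e.to:n.ta.mu:.pa.nu.pa.me` (8 syllables):
  The final syllable (8, me) is extrametrical; the stress domain is syllables 1–7.
  Weights: 1 e L, 2 to:n H, 3 ta L, 4 mu: H, 5 pa L, 6 nu L, 7 pa L.
  Heavy syllables in the domain: 2, 4. The rightmost is syllable 4 (mu:).
  → primary stress on syllable 4.

no: stays on 4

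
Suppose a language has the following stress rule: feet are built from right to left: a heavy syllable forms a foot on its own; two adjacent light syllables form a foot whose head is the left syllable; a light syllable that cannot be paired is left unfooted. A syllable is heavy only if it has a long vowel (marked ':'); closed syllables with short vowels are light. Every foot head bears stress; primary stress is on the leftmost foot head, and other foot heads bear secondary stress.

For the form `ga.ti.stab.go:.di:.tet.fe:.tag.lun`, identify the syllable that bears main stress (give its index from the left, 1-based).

Weights: 1 ga L, 2 ti L, 3 stab L, 4 go: H, 5 di: H, 6 tet L, 7 fe: H, 8 tag L, 9 lun L.
Parse right to left (heavy = foot alone; LL = one foot; stranded L unfooted): ga (ˈti.stab) (ˈgo:) (ˈdi:) tet (ˈfe:) (ˈtag.lun).
Foot heads: 2, 4, 5, 7, 8.
Primary stress on the leftmost head = syllable 2.
Primary stress: syllable 2 → ga.ˈti.stab.go:.di:.tet.fe:.tag.lun.

2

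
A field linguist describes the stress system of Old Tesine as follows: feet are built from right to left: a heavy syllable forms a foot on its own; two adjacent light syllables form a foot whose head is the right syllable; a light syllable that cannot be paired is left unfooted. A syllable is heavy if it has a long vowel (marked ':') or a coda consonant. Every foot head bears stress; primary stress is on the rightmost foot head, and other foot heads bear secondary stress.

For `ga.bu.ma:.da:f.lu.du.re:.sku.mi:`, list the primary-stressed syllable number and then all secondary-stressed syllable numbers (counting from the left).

Weights: 1 ga L, 2 bu L, 3 ma: H, 4 da:f H, 5 lu L, 6 du L, 7 re: H, 8 sku L, 9 mi: H.
Parse right to left (heavy = foot alone; LL = one foot; stranded L unfooted): (ga.ˈbu) (ˈma:) (ˈda:f) (lu.ˈdu) (ˈre:) sku (ˈmi:).
Foot heads: 2, 3, 4, 6, 7, 9.
Primary stress on the rightmost head = syllable 9.
Secondary stress on 2, 3, 4, 6, 7: ga.ˌbu.ˌma:.ˌda:f.lu.ˌdu.ˌre:.sku.ˈmi:.

primary 9, secondary 2, 3, 4, 6, 7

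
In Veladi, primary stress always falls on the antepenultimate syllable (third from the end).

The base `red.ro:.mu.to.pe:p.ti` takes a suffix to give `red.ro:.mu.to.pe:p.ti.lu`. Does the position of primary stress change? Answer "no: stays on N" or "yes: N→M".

yes: 4→5

Base `red.ro:.mu.to.pe:p.ti` (6 syllables):
  The word has 6 syllables; the antepenultimate syllable (third from the end) is syllable 4 (to).
  → primary stress on syllable 4.
Suffixed `red.ro:.mu.to.pe:p.ti.lu` (7 syllables):
  The word has 7 syllables; the antepenultimate syllable (third from the end) is syllable 5 (pe:p).
  → primary stress on syllable 5.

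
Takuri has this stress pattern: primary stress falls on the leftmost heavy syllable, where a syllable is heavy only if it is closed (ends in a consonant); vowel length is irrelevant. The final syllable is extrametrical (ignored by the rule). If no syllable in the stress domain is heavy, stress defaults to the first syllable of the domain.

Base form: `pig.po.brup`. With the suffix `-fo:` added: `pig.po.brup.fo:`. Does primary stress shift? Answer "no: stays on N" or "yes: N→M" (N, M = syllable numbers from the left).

no: stays on 1

Base `pig.po.brup` (3 syllables):
  The final syllable (3, brup) is extrametrical; the stress domain is syllables 1–2.
  Weights: 1 pig H, 2 po L.
  Heavy syllables in the domain: 1. The leftmost is syllable 1 (pig).
  → primary stress on syllable 1.
Suffixed `pig.po.brup.fo:` (4 syllables):
  The final syllable (4, fo:) is extrametrical; the stress domain is syllables 1–3.
  Weights: 1 pig H, 2 po L, 3 brup H.
  Heavy syllables in the domain: 1, 3. The leftmost is syllable 1 (pig).
  → primary stress on syllable 1.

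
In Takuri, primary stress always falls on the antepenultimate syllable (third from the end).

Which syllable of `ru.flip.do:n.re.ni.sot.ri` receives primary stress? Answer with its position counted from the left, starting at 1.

The word has 7 syllables; the antepenultimate syllable (third from the end) is syllable 5 (ni).
Primary stress: syllable 5 → ru.flip.do:n.re.ˈni.sot.ri.

5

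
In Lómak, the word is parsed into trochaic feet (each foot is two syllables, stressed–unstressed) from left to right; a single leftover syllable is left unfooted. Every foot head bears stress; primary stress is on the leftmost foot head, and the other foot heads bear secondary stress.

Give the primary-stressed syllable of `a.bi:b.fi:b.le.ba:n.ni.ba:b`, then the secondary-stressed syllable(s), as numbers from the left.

primary 1, secondary 3, 5

Parse left to right into trochaic (ˈσσ) feet: (ˈa.bi:b) (ˈfi:b.le) (ˈba:n.ni) ba:b. Syllable 7 is left unfooted.
Foot heads (stressed positions): 1, 3, 5.
End Rule Leftmost: primary stress on the leftmost head = syllable 1.
Secondary stress on 3, 5: ˈa.bi:b.ˌfi:b.le.ˌba:n.ni.ba:b.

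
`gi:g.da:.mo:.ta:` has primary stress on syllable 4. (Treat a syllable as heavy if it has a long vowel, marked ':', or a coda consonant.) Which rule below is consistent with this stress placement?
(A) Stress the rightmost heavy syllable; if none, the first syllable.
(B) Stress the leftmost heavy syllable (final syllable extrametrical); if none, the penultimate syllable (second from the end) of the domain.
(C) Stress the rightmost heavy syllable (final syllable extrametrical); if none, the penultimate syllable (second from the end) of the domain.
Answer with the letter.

A

Rule A → syllable 4 ✓.
Rule B → syllable 1 (observed: 4).
Rule C → syllable 3 (observed: 4).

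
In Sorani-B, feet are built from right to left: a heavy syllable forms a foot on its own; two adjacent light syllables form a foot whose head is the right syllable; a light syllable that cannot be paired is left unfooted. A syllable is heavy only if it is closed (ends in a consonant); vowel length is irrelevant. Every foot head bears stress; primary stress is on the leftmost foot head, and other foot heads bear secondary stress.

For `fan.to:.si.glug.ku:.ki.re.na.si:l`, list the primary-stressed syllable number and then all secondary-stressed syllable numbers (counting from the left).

Weights: 1 fan H, 2 to: L, 3 si L, 4 glug H, 5 ku: L, 6 ki L, 7 re L, 8 na L, 9 si:l H.
Parse right to left (heavy = foot alone; LL = one foot; stranded L unfooted): (ˈfan) (to:.ˈsi) (ˈglug) (ku:.ˈki) (re.ˈna) (ˈsi:l).
Foot heads: 1, 3, 4, 6, 8, 9.
Primary stress on the leftmost head = syllable 1.
Secondary stress on 3, 4, 6, 8, 9: ˈfan.to:.ˌsi.ˌglug.ku:.ˌki.re.ˌna.ˌsi:l.

primary 1, secondary 3, 4, 6, 8, 9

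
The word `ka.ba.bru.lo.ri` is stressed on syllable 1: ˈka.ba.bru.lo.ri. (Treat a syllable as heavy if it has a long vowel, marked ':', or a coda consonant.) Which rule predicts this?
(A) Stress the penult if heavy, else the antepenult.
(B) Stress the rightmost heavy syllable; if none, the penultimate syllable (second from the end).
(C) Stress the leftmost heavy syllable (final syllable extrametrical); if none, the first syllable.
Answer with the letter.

Rule A → syllable 3 (observed: 1).
Rule B → syllable 4 (observed: 1).
Rule C → syllable 1 ✓.

C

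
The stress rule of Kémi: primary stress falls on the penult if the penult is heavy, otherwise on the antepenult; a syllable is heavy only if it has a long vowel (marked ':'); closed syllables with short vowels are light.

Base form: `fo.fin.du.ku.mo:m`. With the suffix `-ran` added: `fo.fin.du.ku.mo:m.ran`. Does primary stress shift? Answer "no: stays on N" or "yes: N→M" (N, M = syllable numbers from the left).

yes: 3→5

Base `fo.fin.du.ku.mo:m` (5 syllables):
  Weights: 3 du L, 4 ku L, 5 mo:m H.
  The penult (syllable 4, ku) is light, so stress falls on the antepenult (syllable 3, du).
  → primary stress on syllable 3.
Suffixed `fo.fin.du.ku.mo:m.ran` (6 syllables):
  Weights: 4 ku L, 5 mo:m H, 6 ran L.
  The penult (syllable 5, mo:m) is heavy, so it takes stress.
  → primary stress on syllable 5.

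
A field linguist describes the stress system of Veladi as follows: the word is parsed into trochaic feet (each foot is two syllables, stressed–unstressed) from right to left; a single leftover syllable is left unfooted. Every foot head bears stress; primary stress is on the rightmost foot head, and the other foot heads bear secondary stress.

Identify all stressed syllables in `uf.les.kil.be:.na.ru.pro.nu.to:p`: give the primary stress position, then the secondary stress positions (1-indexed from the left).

Parse right to left into trochaic (ˈσσ) feet: uf (ˈles.kil) (ˈbe:.na) (ˈru.pro) (ˈnu.to:p). Syllable 1 is left unfooted.
Foot heads (stressed positions): 2, 4, 6, 8.
End Rule Rightmost: primary stress on the rightmost head = syllable 8.
Secondary stress on 2, 4, 6: uf.ˌles.kil.ˌbe:.na.ˌru.pro.ˈnu.to:p.

primary 8, secondary 2, 4, 6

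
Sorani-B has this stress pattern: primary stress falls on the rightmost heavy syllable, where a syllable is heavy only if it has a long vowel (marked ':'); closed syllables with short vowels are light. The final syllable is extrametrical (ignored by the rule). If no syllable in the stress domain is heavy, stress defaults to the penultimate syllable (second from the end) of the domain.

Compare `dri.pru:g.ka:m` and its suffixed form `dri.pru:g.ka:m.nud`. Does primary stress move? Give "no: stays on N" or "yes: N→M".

yes: 2→3

Base `dri.pru:g.ka:m` (3 syllables):
  The final syllable (3, ka:m) is extrametrical; the stress domain is syllables 1–2.
  Weights: 1 dri L, 2 pru:g H.
  Heavy syllables in the domain: 2. The rightmost is syllable 2 (pru:g).
  → primary stress on syllable 2.
Suffixed `dri.pru:g.ka:m.nud` (4 syllables):
  The final syllable (4, nud) is extrametrical; the stress domain is syllables 1–3.
  Weights: 1 dri L, 2 pru:g H, 3 ka:m H.
  Heavy syllables in the domain: 2, 3. The rightmost is syllable 3 (ka:m).
  → primary stress on syllable 3.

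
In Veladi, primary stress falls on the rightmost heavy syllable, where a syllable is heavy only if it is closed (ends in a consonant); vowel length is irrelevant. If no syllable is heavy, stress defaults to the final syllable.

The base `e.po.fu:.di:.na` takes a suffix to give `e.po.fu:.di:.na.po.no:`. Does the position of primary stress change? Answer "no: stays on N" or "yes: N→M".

yes: 5→7

Base `e.po.fu:.di:.na` (5 syllables):
  Weights: 1 e L, 2 po L, 3 fu: L, 4 di: L, 5 na L.
  No heavy syllable in the domain; default to the final syllable = syllable 5.
  → primary stress on syllable 5.
Suffixed `e.po.fu:.di:.na.po.no:` (7 syllables):
  Weights: 1 e L, 2 po L, 3 fu: L, 4 di: L, 5 na L, 6 po L, 7 no: L.
  No heavy syllable in the domain; default to the final syllable = syllable 7.
  → primary stress on syllable 7.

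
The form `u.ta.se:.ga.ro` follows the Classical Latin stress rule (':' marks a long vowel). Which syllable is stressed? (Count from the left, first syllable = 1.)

Classical Latin: stress the penult if heavy (long vowel or closed), else the antepenult.
Weights: 3 se: H, 4 ga L, 5 ro L.
The penult (syllable 4, ga) is light, so stress falls on the antepenult (syllable 3, se:).
Stress on syllable 3: u.ta.ˈse:.ga.ro.

3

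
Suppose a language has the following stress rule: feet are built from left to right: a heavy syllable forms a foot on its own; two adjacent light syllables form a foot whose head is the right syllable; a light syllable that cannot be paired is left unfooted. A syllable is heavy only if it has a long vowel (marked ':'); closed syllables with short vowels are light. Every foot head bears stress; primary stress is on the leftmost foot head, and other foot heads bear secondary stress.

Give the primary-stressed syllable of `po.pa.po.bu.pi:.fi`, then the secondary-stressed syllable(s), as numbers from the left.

primary 2, secondary 4, 5

Weights: 1 po L, 2 pa L, 3 po L, 4 bu L, 5 pi: H, 6 fi L.
Parse left to right (heavy = foot alone; LL = one foot; stranded L unfooted): (po.ˈpa) (po.ˈbu) (ˈpi:) fi.
Foot heads: 2, 4, 5.
Primary stress on the leftmost head = syllable 2.
Secondary stress on 4, 5: po.ˈpa.po.ˌbu.ˌpi:.fi.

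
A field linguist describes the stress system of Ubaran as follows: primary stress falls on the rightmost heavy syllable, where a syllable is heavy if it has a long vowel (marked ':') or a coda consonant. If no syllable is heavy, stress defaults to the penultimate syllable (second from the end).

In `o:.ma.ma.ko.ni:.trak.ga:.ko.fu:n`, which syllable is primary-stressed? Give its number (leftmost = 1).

9

Weights: 1 o: H, 2 ma L, 3 ma L, 4 ko L, 5 ni: H, 6 trak H, 7 ga: H, 8 ko L, 9 fu:n H.
Heavy syllables in the domain: 1, 5, 6, 7, 9. The rightmost is syllable 9 (fu:n).
Primary stress: syllable 9 → o:.ma.ma.ko.ni:.trak.ga:.ko.ˈfu:n.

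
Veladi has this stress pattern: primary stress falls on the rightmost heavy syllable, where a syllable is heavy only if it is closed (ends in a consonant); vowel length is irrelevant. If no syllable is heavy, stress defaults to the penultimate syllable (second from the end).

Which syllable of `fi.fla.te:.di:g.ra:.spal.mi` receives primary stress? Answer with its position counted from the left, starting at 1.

Weights: 1 fi L, 2 fla L, 3 te: L, 4 di:g H, 5 ra: L, 6 spal H, 7 mi L.
Heavy syllables in the domain: 4, 6. The rightmost is syllable 6 (spal).
Primary stress: syllable 6 → fi.fla.te:.di:g.ra:.ˈspal.mi.

6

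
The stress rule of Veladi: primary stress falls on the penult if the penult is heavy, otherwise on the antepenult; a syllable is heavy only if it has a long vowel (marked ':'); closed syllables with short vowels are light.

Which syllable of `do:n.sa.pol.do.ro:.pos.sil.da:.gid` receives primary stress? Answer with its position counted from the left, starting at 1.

8

Weights: 7 sil L, 8 da: H, 9 gid L.
The penult (syllable 8, da:) is heavy, so it takes stress.
Primary stress: syllable 8 → do:n.sa.pol.do.ro:.pos.sil.ˈda:.gid.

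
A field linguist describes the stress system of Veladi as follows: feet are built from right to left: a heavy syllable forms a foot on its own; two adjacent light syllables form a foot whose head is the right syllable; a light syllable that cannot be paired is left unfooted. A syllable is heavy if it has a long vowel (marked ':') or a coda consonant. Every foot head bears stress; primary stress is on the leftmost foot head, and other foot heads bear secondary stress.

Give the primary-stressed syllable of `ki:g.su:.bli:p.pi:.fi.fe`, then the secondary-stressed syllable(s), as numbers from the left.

primary 1, secondary 2, 3, 4, 6

Weights: 1 ki:g H, 2 su: H, 3 bli:p H, 4 pi: H, 5 fi L, 6 fe L.
Parse right to left (heavy = foot alone; LL = one foot; stranded L unfooted): (ˈki:g) (ˈsu:) (ˈbli:p) (ˈpi:) (fi.ˈfe).
Foot heads: 1, 2, 3, 4, 6.
Primary stress on the leftmost head = syllable 1.
Secondary stress on 2, 3, 4, 6: ˈki:g.ˌsu:.ˌbli:p.ˌpi:.fi.ˌfe.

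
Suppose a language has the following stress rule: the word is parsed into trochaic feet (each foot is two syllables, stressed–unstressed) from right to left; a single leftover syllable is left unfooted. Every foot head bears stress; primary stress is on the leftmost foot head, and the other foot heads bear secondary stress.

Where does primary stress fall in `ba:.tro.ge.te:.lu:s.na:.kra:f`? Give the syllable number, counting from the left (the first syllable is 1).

Parse right to left into trochaic (ˈσσ) feet: ba: (ˈtro.ge) (ˈte:.lu:s) (ˈna:.kra:f). Syllable 1 is left unfooted.
Foot heads (stressed positions): 2, 4, 6.
End Rule Leftmost: primary stress on the leftmost head = syllable 2.
Primary stress: syllable 2 → ba:.ˈtro.ge.te:.lu:s.na:.kra:f.

2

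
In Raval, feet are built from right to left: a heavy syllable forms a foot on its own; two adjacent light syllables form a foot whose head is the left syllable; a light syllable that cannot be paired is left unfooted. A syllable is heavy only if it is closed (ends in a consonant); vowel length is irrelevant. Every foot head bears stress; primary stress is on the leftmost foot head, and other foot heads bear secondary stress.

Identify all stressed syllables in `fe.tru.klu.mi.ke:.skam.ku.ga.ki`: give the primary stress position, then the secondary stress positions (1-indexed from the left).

primary 2, secondary 4, 6, 8

Weights: 1 fe L, 2 tru L, 3 klu L, 4 mi L, 5 ke: L, 6 skam H, 7 ku L, 8 ga L, 9 ki L.
Parse right to left (heavy = foot alone; LL = one foot; stranded L unfooted): fe (ˈtru.klu) (ˈmi.ke:) (ˈskam) ku (ˈga.ki).
Foot heads: 2, 4, 6, 8.
Primary stress on the leftmost head = syllable 2.
Secondary stress on 4, 6, 8: fe.ˈtru.klu.ˌmi.ke:.ˌskam.ku.ˌga.ki.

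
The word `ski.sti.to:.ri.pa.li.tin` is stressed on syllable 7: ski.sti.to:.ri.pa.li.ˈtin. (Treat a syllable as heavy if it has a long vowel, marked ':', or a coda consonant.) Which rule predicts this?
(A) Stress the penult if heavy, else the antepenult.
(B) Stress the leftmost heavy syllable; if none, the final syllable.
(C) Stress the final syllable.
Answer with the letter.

Rule A → syllable 5 (observed: 7).
Rule B → syllable 3 (observed: 7).
Rule C → syllable 7 ✓.

C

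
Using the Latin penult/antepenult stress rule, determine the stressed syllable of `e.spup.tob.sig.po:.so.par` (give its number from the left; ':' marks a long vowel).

Classical Latin: stress the penult if heavy (long vowel or closed), else the antepenult.
Weights: 5 po: H, 6 so L, 7 par H.
The penult (syllable 6, so) is light, so stress falls on the antepenult (syllable 5, po:).
Stress on syllable 5: e.spup.tob.sig.ˈpo:.so.par.

5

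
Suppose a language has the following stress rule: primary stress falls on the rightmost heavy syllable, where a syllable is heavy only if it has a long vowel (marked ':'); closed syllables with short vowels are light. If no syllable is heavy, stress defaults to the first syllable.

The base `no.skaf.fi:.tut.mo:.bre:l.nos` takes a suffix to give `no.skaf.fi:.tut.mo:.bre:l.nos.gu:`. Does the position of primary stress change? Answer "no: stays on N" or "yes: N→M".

yes: 6→8

Base `no.skaf.fi:.tut.mo:.bre:l.nos` (7 syllables):
  Weights: 1 no L, 2 skaf L, 3 fi: H, 4 tut L, 5 mo: H, 6 bre:l H, 7 nos L.
  Heavy syllables in the domain: 3, 5, 6. The rightmost is syllable 6 (bre:l).
  → primary stress on syllable 6.
Suffixed `no.skaf.fi:.tut.mo:.bre:l.nos.gu:` (8 syllables):
  Weights: 1 no L, 2 skaf L, 3 fi: H, 4 tut L, 5 mo: H, 6 bre:l H, 7 nos L, 8 gu: H.
  Heavy syllables in the domain: 3, 5, 6, 8. The rightmost is syllable 8 (gu:).
  → primary stress on syllable 8.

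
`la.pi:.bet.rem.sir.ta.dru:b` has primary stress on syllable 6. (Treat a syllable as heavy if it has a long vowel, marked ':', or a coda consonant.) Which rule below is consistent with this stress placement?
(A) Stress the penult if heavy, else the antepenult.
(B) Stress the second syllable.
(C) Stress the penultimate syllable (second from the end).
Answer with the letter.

C

Rule A → syllable 5 (observed: 6).
Rule B → syllable 2 (observed: 6).
Rule C → syllable 6 ✓.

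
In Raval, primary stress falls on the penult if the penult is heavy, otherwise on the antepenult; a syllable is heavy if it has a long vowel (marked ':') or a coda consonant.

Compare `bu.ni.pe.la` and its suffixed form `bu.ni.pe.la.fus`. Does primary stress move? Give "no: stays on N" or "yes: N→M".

Base `bu.ni.pe.la` (4 syllables):
  Weights: 2 ni L, 3 pe L, 4 la L.
  The penult (syllable 3, pe) is light, so stress falls on the antepenult (syllable 2, ni).
  → primary stress on syllable 2.
Suffixed `bu.ni.pe.la.fus` (5 syllables):
  Weights: 3 pe L, 4 la L, 5 fus H.
  The penult (syllable 4, la) is light, so stress falls on the antepenult (syllable 3, pe).
  → primary stress on syllable 3.

yes: 2→3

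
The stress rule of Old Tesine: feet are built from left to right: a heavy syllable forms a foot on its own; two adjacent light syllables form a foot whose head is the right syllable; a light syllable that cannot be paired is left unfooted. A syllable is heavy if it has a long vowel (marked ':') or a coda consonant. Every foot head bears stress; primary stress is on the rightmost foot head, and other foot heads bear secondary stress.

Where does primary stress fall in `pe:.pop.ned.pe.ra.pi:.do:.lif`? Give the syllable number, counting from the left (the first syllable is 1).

Weights: 1 pe: H, 2 pop H, 3 ned H, 4 pe L, 5 ra L, 6 pi: H, 7 do: H, 8 lif H.
Parse left to right (heavy = foot alone; LL = one foot; stranded L unfooted): (ˈpe:) (ˈpop) (ˈned) (pe.ˈra) (ˈpi:) (ˈdo:) (ˈlif).
Foot heads: 1, 2, 3, 5, 6, 7, 8.
Primary stress on the rightmost head = syllable 8.
Primary stress: syllable 8 → pe:.pop.ned.pe.ra.pi:.do:.ˈlif.

8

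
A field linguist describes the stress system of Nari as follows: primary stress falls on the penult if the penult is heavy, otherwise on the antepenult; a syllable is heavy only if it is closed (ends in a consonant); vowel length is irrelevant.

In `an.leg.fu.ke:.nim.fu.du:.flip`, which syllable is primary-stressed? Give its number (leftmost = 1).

Weights: 6 fu L, 7 du: L, 8 flip H.
The penult (syllable 7, du:) is light, so stress falls on the antepenult (syllable 6, fu).
Primary stress: syllable 6 → an.leg.fu.ke:.nim.ˈfu.du:.flip.

6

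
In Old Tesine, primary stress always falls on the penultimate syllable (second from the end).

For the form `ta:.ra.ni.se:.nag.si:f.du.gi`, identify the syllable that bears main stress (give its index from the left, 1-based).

7

The word has 8 syllables; the penultimate syllable (second from the end) is syllable 7 (du).
Primary stress: syllable 7 → ta:.ra.ni.se:.nag.si:f.ˈdu.gi.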